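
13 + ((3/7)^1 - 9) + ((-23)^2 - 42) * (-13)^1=-44286/7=-6326.57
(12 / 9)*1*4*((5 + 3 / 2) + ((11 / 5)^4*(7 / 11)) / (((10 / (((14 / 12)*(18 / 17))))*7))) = 5748608 / 159375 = 36.07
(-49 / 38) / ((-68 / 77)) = 3773 / 2584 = 1.46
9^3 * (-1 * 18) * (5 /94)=-32805 /47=-697.98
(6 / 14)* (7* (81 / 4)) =243 / 4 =60.75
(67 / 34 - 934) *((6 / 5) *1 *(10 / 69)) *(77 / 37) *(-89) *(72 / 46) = 46991.08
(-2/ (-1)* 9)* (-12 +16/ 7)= -1224/ 7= -174.86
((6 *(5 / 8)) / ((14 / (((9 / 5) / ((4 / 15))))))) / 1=405 / 224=1.81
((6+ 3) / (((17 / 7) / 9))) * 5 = 2835 / 17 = 166.76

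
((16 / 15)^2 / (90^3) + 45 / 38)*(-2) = -922641841 / 389559375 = -2.37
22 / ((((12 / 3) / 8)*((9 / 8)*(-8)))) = -44 / 9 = -4.89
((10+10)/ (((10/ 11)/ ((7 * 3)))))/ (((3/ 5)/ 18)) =13860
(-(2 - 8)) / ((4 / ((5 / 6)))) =1.25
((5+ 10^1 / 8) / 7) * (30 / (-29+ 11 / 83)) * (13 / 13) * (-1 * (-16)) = -62250 / 4193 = -14.85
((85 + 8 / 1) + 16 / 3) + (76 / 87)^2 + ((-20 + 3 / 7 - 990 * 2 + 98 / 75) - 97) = -2644074647 / 1324575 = -1996.17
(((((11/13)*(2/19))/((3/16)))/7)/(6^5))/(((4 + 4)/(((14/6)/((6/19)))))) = 11/1364688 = 0.00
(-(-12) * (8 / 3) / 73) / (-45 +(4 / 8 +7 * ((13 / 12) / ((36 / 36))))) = -384 / 32339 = -0.01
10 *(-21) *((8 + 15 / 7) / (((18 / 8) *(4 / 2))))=-1420 / 3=-473.33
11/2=5.50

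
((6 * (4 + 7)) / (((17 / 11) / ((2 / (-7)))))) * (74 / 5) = -107448 / 595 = -180.58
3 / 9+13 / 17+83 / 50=7033 / 2550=2.76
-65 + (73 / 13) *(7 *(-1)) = -1356 / 13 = -104.31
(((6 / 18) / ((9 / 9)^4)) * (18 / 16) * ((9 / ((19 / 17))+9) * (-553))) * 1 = -3536.29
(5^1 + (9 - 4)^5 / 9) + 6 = 3224 / 9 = 358.22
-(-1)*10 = 10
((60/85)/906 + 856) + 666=1522.00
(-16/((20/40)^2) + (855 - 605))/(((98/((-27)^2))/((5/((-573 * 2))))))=-112995/18718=-6.04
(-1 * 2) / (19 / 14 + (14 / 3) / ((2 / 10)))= -84 / 1037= -0.08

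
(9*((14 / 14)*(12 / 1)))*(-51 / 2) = -2754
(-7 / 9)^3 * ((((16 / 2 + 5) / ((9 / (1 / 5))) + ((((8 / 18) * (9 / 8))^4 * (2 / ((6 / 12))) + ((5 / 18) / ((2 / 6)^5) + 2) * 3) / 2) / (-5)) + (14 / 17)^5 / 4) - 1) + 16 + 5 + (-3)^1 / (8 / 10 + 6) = 11428737781721 / 372627271080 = 30.67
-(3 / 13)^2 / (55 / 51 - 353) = 459 / 3033212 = 0.00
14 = 14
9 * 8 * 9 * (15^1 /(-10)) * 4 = -3888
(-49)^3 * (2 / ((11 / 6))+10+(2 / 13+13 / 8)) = -1732146227 / 1144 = -1514113.83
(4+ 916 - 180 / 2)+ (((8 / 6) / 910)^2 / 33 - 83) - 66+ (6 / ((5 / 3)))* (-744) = -122812985291 / 61486425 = -1997.40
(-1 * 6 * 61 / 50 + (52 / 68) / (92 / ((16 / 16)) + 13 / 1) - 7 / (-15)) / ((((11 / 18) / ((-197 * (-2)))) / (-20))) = 577771056 / 6545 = 88276.71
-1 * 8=-8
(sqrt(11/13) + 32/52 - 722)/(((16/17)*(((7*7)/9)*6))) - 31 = -555091/10192 + 51*sqrt(143)/20384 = -54.43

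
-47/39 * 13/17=-47/51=-0.92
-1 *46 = -46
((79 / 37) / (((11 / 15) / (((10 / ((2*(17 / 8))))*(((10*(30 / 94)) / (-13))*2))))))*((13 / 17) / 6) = -2370000 / 5528281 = -0.43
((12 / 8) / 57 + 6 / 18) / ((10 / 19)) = 41 / 60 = 0.68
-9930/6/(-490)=331/98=3.38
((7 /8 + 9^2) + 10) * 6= 2205 /4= 551.25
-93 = -93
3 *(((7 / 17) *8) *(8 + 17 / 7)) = 1752 / 17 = 103.06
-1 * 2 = -2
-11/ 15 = -0.73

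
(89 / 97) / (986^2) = 89 / 94303012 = 0.00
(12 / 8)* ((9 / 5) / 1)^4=19683 / 1250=15.75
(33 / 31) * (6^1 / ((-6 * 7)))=-33 / 217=-0.15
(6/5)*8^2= 384/5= 76.80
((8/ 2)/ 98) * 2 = 4/ 49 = 0.08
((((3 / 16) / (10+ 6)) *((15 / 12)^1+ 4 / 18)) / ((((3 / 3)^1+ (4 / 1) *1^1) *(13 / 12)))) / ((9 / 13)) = 53 / 11520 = 0.00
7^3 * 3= 1029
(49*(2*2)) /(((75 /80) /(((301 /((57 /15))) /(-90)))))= -471968 /2565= -184.00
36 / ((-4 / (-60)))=540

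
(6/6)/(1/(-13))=-13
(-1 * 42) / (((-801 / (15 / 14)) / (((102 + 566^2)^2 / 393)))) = 513466648820 / 34977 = 14680122.62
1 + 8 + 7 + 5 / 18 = 293 / 18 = 16.28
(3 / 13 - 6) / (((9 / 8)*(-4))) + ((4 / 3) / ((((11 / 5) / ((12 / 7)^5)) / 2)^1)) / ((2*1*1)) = 73940170 / 7210203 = 10.25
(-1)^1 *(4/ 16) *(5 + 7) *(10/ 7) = -4.29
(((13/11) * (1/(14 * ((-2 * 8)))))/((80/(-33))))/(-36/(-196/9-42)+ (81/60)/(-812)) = 15457/3997152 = 0.00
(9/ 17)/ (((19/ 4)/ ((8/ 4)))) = 72/ 323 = 0.22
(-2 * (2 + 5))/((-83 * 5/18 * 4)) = 63/415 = 0.15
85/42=2.02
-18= -18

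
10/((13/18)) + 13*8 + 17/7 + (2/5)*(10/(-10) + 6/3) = 54907/455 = 120.67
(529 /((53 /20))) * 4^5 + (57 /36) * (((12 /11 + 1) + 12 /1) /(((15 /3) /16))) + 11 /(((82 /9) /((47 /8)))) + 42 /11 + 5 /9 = 703883309539 /3442032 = 204496.45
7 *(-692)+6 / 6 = -4843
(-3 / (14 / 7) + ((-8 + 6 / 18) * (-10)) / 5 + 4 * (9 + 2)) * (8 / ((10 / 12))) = 2776 / 5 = 555.20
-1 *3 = -3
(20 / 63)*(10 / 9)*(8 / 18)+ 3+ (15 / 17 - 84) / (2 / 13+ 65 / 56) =-1662398357 / 27673569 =-60.07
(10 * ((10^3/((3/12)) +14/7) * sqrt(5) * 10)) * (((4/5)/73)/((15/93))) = 1984992 * sqrt(5)/73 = 60802.43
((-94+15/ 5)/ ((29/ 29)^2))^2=8281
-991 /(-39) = 991 /39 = 25.41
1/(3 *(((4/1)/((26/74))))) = 13/444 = 0.03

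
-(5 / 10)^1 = -1 / 2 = -0.50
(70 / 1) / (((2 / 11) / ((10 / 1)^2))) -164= 38336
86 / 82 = 43 / 41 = 1.05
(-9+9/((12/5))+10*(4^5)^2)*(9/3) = 125829057/4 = 31457264.25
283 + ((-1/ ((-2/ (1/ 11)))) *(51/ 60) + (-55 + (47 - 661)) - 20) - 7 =-181703/ 440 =-412.96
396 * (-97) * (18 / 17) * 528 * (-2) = 730135296 / 17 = 42949135.06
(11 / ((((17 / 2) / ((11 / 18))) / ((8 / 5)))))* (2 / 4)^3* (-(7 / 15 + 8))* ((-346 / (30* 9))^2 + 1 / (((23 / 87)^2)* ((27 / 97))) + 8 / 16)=-933288943807 / 13015383750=-71.71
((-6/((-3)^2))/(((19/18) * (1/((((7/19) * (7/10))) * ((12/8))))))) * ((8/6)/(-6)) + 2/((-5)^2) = 1212/9025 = 0.13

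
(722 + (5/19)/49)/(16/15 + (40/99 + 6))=96.64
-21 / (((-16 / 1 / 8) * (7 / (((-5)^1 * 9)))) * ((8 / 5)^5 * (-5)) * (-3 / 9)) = -253125 / 65536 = -3.86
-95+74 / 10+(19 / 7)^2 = -19657 / 245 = -80.23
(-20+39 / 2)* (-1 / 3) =1 / 6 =0.17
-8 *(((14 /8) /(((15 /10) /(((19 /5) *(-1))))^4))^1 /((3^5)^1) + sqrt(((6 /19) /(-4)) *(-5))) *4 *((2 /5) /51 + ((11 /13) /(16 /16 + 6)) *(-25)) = 1166725337984 /40780715625 + 1119088 *sqrt(570) /440895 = 89.21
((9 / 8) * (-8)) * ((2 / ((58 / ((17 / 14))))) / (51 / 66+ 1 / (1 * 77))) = -153 / 319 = -0.48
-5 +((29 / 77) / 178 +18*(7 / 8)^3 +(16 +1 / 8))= 40676267 / 1754368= 23.19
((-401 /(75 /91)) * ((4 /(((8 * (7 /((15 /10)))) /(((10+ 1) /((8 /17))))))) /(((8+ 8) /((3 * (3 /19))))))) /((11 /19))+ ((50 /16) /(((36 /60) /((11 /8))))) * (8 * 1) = -192767 /38400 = -5.02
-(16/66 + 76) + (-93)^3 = -26546297/33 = -804433.24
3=3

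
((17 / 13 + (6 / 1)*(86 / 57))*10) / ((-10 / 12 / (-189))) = 5803812 / 247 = 23497.21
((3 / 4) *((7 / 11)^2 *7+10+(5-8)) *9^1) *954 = 7663005 / 121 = 63330.62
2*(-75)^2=11250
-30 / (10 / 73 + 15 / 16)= -7008 / 251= -27.92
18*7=126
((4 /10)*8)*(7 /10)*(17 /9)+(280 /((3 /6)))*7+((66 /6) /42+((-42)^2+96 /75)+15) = 3594007 /630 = 5704.77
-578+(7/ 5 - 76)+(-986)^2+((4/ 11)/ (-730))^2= 15661498205269/ 16120225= 971543.40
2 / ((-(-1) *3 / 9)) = 6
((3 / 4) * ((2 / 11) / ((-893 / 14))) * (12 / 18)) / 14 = -1 / 9823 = -0.00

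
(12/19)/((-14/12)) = -72/133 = -0.54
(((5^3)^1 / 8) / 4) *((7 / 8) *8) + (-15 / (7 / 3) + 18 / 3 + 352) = 378.92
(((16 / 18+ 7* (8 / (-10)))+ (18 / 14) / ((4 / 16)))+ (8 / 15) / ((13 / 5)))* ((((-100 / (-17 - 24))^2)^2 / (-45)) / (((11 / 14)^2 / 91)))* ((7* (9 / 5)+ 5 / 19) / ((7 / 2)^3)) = -81586585600000 / 3683472713613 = -22.15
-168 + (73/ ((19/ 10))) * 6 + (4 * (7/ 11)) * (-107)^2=29205.44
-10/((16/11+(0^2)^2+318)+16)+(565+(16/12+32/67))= 14012530/24723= 566.78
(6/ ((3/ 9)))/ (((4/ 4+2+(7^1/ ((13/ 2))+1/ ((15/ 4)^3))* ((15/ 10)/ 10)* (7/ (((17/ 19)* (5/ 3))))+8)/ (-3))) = -4.59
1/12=0.08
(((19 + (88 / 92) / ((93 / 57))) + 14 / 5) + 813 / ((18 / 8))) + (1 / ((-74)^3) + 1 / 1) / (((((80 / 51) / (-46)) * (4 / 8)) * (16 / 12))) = 23557686532061 / 69341930880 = 339.73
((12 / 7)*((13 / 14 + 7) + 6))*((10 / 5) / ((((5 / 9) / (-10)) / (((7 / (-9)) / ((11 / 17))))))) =79560 / 77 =1033.25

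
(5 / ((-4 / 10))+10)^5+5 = -2965 / 32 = -92.66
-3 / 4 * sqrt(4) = -3 / 2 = -1.50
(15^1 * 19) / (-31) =-285 / 31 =-9.19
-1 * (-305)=305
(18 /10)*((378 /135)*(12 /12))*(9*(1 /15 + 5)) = 28728 /125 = 229.82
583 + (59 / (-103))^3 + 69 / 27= 5756822879 / 9834543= 585.37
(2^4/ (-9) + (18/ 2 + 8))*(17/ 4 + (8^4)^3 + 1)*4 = 37658273254205/ 9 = 4184252583800.56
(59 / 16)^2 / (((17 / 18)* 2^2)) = 31329 / 8704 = 3.60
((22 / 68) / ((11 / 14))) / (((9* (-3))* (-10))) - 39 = -179003 / 4590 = -39.00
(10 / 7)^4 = 4.16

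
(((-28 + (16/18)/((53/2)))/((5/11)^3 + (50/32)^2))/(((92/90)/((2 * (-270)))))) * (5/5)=2134370304/366283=5827.11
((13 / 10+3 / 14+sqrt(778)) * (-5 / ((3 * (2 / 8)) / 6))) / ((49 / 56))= -320 * sqrt(778) / 7- 3392 / 49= -1344.32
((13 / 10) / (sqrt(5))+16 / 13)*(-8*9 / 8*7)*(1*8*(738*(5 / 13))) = -29756160 / 169 -185976*sqrt(5) / 5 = -259242.95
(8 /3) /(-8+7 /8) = -64 /171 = -0.37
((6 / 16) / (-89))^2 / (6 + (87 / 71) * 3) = 213 / 116090176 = 0.00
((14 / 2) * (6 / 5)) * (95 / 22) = 399 / 11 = 36.27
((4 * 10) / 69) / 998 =20 / 34431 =0.00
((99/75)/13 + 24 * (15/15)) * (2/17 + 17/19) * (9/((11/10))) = 46105038/230945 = 199.64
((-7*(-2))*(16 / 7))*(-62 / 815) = -1984 / 815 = -2.43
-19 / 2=-9.50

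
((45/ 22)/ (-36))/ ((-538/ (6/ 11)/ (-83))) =-1245/ 260392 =-0.00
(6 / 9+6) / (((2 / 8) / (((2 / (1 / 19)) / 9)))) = 3040 / 27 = 112.59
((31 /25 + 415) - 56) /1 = 9006 /25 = 360.24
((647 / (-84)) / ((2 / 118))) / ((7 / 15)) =-190865 / 196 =-973.80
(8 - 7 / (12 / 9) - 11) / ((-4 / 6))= 99 / 8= 12.38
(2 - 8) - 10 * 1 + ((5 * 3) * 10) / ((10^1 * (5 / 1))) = -13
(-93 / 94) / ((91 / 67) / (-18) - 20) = 1809 / 36707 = 0.05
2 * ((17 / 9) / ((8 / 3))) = 17 / 12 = 1.42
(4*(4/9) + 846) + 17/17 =7639/9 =848.78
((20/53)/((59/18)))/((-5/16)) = -1152/3127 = -0.37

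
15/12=5/4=1.25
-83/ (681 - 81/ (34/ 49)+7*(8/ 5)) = -0.14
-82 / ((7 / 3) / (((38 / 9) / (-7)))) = 3116 / 147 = 21.20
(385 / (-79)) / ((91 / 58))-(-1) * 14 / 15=-2.17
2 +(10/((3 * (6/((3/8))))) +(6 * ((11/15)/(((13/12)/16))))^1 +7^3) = 639901/1560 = 410.19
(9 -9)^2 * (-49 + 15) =0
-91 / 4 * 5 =-455 / 4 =-113.75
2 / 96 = 1 / 48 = 0.02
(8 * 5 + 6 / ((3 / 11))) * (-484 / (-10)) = 15004 / 5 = 3000.80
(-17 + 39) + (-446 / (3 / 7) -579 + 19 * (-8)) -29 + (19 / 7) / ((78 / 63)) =-138565 / 78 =-1776.47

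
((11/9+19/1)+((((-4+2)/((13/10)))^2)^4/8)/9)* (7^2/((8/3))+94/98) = 399.41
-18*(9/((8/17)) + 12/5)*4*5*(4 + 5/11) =-379701/11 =-34518.27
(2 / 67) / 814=0.00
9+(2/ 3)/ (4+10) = 190/ 21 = 9.05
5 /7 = 0.71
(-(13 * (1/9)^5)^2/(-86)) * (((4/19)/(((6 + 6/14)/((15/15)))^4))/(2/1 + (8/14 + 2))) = 2840383/186903394357031370000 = 0.00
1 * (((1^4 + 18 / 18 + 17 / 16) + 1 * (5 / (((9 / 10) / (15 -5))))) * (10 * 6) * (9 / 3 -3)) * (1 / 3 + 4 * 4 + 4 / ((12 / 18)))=0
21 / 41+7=7.51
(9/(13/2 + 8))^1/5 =18/145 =0.12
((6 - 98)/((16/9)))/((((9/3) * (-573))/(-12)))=-69/191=-0.36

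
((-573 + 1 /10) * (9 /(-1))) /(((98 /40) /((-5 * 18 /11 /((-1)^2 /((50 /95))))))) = -9062.57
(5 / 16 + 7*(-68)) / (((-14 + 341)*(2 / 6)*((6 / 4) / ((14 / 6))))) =-17759 / 2616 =-6.79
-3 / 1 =-3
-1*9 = -9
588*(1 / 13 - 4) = -29988 / 13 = -2306.77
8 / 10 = 4 / 5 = 0.80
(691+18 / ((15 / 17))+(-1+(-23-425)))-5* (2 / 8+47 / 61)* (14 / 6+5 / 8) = 2413699 / 9760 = 247.31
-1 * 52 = -52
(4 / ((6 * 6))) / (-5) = -1 / 45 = -0.02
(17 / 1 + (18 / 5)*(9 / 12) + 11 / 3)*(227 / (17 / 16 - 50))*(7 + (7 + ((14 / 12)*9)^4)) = -6196564507 / 4698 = -1318979.25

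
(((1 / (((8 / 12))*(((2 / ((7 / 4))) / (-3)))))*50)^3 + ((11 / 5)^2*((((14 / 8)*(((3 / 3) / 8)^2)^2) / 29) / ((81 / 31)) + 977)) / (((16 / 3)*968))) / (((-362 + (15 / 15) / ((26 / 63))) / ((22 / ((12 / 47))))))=1828601.80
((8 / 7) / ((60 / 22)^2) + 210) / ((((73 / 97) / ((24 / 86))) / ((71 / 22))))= 4559083808 / 18127725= 251.50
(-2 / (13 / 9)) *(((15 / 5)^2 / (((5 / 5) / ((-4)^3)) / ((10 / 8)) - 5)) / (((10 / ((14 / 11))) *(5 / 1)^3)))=18144 / 7167875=0.00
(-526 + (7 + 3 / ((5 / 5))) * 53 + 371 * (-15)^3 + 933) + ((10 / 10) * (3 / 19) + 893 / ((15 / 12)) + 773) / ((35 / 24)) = -4156808468 / 3325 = -1250167.96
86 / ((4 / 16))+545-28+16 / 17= 14653 / 17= 861.94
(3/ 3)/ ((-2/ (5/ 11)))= -5/ 22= -0.23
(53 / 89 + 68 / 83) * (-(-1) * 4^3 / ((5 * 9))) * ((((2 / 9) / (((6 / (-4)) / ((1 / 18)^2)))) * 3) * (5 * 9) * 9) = -668864 / 598347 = -1.12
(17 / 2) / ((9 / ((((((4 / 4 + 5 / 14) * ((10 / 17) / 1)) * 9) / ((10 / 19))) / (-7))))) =-361 / 196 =-1.84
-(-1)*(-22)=-22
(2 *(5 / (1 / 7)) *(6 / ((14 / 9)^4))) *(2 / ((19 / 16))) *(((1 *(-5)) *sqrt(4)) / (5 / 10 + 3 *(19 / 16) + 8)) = -125971200 / 1257781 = -100.15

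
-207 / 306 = -23 / 34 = -0.68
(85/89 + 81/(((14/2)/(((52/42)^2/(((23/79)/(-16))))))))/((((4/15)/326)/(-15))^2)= -919688642032381875/2808484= -327468001253.48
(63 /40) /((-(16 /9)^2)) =-5103 /10240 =-0.50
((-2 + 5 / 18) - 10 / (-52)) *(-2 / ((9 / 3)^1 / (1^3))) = 358 / 351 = 1.02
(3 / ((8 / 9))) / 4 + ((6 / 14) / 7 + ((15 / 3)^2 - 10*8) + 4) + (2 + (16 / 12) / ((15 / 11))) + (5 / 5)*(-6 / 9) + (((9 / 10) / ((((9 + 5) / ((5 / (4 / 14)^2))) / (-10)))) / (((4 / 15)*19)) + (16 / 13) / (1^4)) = -236696309 / 4357080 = -54.32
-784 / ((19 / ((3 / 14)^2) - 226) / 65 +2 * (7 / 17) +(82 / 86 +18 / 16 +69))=-41263488 / 3936395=-10.48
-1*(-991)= 991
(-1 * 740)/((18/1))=-370/9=-41.11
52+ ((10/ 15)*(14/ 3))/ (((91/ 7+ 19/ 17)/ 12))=2459/ 45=54.64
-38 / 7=-5.43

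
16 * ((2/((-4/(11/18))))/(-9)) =44/81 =0.54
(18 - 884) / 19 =-866 / 19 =-45.58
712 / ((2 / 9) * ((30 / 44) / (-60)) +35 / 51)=4793184 / 4603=1041.32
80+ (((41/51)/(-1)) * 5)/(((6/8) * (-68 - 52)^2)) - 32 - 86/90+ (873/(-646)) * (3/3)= 19127321/418608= 45.69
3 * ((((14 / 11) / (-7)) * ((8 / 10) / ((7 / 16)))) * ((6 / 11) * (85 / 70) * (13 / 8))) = -31824 / 29645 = -1.07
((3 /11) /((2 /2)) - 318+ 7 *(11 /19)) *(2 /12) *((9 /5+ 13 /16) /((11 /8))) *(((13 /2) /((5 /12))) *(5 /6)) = -426127 /330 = -1291.29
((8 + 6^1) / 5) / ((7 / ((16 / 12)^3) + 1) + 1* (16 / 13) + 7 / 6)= 34944 / 79255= 0.44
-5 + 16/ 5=-9/ 5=-1.80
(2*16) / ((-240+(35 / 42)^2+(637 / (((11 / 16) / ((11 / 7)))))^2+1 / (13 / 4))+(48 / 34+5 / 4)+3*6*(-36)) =0.00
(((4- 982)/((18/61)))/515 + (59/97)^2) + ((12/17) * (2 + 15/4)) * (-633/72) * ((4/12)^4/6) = -1966199407999/320277090960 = -6.14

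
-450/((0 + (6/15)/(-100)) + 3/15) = -112500/49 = -2295.92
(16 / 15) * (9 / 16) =3 / 5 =0.60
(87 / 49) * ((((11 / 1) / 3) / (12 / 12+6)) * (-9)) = -2871 / 343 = -8.37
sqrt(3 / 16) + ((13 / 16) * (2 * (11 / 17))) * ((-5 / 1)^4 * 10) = sqrt(3) / 4 + 446875 / 68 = 6572.12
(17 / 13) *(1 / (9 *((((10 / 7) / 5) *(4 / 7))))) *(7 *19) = 110789 / 936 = 118.36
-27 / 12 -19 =-85 / 4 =-21.25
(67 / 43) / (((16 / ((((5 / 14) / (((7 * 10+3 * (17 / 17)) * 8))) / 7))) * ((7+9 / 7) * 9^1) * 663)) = 335 / 1946764205568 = 0.00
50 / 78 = 25 / 39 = 0.64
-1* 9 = -9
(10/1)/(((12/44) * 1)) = 110/3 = 36.67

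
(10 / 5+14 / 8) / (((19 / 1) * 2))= 15 / 152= 0.10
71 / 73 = 0.97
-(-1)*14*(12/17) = 168/17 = 9.88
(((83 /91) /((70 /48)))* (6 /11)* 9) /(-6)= -17928 /35035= -0.51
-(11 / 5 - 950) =4739 / 5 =947.80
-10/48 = -5/24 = -0.21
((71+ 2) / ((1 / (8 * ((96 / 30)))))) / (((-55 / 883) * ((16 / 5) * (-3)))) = 515672 / 165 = 3125.28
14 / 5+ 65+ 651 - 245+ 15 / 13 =30872 / 65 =474.95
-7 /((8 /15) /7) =-735 /8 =-91.88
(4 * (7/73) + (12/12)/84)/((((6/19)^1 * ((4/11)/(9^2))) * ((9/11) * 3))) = 5575075/49056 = 113.65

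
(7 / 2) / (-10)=-7 / 20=-0.35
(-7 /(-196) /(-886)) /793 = -1 /19672744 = -0.00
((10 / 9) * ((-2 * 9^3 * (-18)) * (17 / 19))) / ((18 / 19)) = 27540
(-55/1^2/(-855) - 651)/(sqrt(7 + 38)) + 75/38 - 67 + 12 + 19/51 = -22262*sqrt(5)/513 - 102043/1938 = -149.69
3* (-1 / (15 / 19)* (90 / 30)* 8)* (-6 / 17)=2736 / 85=32.19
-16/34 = -8/17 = -0.47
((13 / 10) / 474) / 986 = 13 / 4673640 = 0.00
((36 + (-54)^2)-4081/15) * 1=40199/15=2679.93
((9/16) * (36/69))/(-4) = -27/368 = -0.07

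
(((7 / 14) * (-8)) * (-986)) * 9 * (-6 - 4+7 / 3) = -272136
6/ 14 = 3/ 7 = 0.43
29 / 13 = 2.23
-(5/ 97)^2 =-25/ 9409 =-0.00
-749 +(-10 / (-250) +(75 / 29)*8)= -527996 / 725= -728.27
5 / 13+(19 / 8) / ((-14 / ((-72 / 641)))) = 47093 / 116662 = 0.40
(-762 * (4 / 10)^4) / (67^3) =-12192 / 187976875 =-0.00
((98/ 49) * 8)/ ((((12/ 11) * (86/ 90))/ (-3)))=-1980/ 43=-46.05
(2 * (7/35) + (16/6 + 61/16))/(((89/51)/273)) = 7662291/7120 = 1076.16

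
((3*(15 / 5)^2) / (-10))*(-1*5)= 27 / 2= 13.50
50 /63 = 0.79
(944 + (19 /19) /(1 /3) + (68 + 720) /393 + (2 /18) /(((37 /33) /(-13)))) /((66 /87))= 199820875 /159951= 1249.26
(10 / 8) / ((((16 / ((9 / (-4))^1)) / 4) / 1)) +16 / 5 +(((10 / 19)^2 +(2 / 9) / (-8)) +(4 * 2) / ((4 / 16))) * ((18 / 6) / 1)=34394197 / 346560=99.24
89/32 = 2.78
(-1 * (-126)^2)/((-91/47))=106596/13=8199.69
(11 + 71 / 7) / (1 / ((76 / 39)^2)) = 854848 / 10647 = 80.29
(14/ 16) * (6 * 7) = 36.75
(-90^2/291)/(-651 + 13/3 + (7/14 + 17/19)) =307800/7135417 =0.04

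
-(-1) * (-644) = -644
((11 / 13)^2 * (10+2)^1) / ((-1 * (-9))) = 484 / 507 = 0.95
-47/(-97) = 47/97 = 0.48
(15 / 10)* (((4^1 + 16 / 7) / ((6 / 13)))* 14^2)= 4004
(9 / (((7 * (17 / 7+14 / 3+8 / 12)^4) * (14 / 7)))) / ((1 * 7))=35721 / 1411823522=0.00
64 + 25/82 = 5273/82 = 64.30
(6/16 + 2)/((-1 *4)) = -19/32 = -0.59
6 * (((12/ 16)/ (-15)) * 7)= -2.10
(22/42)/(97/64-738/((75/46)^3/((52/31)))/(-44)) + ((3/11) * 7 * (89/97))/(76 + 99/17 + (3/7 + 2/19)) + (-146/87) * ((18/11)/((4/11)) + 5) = -1746126073037117287379/110125101145606430730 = -15.86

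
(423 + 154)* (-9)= -5193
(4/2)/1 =2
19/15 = 1.27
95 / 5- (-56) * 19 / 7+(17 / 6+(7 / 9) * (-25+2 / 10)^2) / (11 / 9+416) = 172.15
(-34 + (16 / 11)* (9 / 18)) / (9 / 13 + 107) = -2379 / 7700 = -0.31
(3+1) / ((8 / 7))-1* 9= -11 / 2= -5.50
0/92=0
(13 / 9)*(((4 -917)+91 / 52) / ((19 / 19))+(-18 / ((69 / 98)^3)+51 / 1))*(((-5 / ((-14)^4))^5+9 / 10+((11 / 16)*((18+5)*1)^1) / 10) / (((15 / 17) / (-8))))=30539909205503803756367596504372007 / 1030716559556433182844872294400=29629.78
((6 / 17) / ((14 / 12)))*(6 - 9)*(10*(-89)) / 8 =12015 / 119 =100.97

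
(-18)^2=324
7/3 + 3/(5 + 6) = 86/33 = 2.61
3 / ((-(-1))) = 3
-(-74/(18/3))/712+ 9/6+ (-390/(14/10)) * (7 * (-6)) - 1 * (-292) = 25618153/2136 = 11993.52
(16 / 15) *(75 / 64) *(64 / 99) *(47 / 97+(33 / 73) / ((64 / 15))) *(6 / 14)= 1337995 / 6542844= 0.20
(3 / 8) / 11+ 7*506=311699 / 88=3542.03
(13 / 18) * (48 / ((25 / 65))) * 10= 2704 / 3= 901.33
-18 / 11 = -1.64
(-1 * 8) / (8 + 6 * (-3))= 4 / 5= 0.80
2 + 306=308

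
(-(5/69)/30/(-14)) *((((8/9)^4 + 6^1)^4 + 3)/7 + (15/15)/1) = 256188935164062539/5370052507292635218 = 0.05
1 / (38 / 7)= 7 / 38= 0.18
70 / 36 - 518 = -9289 / 18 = -516.06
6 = 6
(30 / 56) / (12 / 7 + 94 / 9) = 135 / 3064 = 0.04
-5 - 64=-69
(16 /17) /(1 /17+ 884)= 16 /15029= 0.00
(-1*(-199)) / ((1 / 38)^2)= 287356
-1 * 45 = -45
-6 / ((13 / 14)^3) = -16464 / 2197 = -7.49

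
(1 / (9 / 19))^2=361 / 81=4.46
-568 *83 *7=-330008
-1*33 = -33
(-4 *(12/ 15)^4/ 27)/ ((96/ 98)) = -3136/ 50625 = -0.06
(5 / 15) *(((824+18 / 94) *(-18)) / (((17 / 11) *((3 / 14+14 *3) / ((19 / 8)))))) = -56672231 / 314806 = -180.02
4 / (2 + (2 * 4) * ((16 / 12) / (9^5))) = 2.00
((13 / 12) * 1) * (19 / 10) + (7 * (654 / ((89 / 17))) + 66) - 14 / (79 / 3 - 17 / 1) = 941.01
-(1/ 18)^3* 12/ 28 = -1/ 13608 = -0.00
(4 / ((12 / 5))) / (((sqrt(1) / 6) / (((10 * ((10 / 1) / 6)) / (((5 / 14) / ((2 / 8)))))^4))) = 15006250 / 81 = 185262.35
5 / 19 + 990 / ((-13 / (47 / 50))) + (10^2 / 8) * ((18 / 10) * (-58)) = -1699757 / 1235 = -1376.32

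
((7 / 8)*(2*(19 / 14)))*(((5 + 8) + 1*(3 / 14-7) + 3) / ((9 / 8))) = 817 / 42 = 19.45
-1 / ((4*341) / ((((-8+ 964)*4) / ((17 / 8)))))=-7648 / 5797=-1.32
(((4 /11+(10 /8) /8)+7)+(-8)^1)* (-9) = 1521 /352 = 4.32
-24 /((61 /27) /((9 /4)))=-1458 /61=-23.90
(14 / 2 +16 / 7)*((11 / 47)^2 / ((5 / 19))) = 29887 / 15463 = 1.93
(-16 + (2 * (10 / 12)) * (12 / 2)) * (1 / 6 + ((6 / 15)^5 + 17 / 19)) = -381773 / 59375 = -6.43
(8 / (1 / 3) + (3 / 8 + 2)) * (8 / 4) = 211 / 4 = 52.75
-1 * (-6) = 6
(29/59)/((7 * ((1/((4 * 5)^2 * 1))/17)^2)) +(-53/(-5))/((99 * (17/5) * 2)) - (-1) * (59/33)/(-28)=9027342586247/2780316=3246876.47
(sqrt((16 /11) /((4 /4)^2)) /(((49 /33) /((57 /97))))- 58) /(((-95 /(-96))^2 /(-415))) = 44365824 /1805- 27537408 * sqrt(11) /451535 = 24377.14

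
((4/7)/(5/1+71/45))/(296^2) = 45/45385088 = 0.00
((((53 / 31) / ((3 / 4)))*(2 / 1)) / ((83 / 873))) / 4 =30846 / 2573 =11.99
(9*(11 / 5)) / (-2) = -99 / 10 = -9.90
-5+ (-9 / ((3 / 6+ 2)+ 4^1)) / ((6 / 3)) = -74 / 13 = -5.69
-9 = -9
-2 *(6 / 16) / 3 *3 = -3 / 4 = -0.75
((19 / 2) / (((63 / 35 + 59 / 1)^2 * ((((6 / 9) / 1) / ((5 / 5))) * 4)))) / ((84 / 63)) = 0.00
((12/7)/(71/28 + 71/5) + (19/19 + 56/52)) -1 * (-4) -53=-475370/10153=-46.82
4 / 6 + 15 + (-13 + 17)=59 / 3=19.67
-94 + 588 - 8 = 486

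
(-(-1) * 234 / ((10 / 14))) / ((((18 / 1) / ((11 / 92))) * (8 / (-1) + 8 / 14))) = -539 / 1840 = -0.29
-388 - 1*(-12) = -376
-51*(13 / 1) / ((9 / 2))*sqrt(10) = -442*sqrt(10) / 3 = -465.91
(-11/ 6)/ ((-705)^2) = -11/ 2982150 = -0.00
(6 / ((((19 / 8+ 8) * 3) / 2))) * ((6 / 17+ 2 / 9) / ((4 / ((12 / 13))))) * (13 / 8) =352 / 4233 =0.08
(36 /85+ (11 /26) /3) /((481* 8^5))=3743 /104498135040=0.00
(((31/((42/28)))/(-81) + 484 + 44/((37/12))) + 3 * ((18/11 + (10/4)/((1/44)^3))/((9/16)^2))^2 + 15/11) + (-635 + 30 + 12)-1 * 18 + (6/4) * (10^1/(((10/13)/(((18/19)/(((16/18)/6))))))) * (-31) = 1011307822193605462027/744131124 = 1359045186495.39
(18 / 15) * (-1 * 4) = -24 / 5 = -4.80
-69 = -69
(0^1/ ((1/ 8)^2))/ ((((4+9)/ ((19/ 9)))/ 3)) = 0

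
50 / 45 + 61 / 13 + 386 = 391.80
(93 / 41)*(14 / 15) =434 / 205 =2.12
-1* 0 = 0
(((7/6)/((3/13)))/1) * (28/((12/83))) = 52871/54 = 979.09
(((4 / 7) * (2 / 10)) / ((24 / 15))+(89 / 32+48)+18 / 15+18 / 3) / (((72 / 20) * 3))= 21673 / 4032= 5.38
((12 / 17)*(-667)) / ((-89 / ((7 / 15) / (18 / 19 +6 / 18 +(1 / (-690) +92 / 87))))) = 473361896 / 448049229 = 1.06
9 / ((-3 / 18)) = -54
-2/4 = -1/2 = -0.50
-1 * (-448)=448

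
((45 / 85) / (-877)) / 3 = -3 / 14909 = -0.00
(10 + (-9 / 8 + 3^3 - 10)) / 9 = 23 / 8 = 2.88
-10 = -10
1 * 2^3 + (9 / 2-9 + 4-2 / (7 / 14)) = 3.50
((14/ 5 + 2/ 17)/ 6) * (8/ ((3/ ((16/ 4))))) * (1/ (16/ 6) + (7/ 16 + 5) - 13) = -37.28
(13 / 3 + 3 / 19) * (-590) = -151040 / 57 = -2649.82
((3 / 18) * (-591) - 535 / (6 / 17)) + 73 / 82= -396907 / 246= -1613.44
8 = 8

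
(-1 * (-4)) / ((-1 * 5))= -4 / 5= -0.80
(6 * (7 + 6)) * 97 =7566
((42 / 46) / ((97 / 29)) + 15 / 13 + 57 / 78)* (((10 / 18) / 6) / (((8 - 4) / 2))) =625765 / 6264648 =0.10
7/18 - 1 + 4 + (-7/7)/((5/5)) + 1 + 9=223/18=12.39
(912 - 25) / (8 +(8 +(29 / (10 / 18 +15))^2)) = 17385200 / 381721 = 45.54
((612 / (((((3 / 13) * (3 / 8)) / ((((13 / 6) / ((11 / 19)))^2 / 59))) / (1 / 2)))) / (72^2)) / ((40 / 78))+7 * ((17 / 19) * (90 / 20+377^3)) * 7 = 24777798820259302283 / 10547444160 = 2349175633.87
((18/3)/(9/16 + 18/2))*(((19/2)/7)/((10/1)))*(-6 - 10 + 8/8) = -152/119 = -1.28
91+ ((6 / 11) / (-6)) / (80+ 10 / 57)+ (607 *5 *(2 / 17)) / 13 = 1316106273 / 11109670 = 118.46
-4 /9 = -0.44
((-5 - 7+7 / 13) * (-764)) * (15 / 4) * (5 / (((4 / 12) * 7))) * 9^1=57629475 / 91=633290.93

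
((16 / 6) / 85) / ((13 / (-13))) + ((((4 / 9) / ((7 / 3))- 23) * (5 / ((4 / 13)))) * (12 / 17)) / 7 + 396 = 4480603 / 12495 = 358.59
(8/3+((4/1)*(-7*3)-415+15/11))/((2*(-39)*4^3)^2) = -0.00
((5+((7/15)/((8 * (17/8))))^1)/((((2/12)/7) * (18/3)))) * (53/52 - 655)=-152589409/6630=-23014.99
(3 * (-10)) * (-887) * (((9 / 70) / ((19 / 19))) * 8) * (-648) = -124151616 / 7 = -17735945.14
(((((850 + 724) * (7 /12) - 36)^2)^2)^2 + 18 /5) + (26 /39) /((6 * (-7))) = 21561709786381687208440036454531 /58786560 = 366779579998926407812262.50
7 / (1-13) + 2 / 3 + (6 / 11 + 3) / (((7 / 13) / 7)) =6095 / 132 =46.17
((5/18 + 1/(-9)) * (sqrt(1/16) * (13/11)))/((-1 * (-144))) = 13/38016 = 0.00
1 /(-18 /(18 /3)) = -1 /3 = -0.33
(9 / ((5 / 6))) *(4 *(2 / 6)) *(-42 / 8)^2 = 3969 / 10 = 396.90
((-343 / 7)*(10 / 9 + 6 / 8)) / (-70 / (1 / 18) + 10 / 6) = 3283 / 45300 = 0.07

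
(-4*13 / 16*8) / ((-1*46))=13 / 23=0.57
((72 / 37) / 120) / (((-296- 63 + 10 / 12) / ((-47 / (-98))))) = -423 / 19480685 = -0.00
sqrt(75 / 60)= sqrt(5) / 2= 1.12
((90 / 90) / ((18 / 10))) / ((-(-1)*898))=5 / 8082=0.00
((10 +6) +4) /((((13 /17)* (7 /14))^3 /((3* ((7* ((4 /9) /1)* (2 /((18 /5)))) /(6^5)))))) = 3439100 /14414517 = 0.24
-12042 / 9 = -1338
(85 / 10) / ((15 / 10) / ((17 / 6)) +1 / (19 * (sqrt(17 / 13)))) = 14.77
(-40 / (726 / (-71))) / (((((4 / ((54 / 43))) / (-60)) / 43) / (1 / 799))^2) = 310554000 / 77246521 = 4.02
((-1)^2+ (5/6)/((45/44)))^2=2401/729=3.29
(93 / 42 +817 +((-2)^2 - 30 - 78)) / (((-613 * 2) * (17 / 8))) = -0.27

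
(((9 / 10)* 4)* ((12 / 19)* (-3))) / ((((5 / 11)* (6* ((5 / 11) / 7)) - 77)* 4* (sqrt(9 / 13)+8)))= 14270256 / 5087419765 - 411642* sqrt(13) / 5087419765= 0.00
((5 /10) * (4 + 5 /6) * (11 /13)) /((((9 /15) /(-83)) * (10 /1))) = -26477 /936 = -28.29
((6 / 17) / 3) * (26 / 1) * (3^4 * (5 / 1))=21060 / 17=1238.82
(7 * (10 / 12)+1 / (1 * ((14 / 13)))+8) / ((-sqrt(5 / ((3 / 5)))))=-62 * sqrt(3) / 21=-5.11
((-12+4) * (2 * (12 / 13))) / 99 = -64 / 429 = -0.15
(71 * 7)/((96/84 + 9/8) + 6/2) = 27832/295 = 94.35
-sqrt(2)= -1.41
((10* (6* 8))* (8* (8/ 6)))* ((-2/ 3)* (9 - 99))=307200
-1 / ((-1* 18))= 0.06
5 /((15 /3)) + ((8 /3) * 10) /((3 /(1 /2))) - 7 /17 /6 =1645 /306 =5.38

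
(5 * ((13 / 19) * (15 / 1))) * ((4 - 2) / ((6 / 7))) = 119.74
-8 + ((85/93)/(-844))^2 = -49287945287/6160994064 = -8.00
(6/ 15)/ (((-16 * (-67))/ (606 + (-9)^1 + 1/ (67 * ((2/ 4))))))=40001/ 179560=0.22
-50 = -50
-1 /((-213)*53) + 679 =7665232 /11289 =679.00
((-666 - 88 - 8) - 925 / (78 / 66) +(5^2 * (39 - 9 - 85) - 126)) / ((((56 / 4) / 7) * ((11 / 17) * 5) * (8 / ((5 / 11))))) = -26.74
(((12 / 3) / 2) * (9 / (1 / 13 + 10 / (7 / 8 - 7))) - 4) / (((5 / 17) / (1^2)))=-52.94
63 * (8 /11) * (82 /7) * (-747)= -4410288 /11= -400935.27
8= 8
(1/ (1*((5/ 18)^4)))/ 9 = 11664/ 625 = 18.66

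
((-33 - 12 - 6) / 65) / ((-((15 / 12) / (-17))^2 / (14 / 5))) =3301536 / 8125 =406.34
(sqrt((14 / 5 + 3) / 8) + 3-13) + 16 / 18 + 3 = -5.26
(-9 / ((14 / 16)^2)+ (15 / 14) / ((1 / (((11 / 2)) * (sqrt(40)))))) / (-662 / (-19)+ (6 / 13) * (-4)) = -71136 / 199675+ 8151 * sqrt(10) / 22820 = 0.77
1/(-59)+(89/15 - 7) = -1.08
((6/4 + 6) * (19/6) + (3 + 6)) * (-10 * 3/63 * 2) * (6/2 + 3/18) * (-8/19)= 2620/63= 41.59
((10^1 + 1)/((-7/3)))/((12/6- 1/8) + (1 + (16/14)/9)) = -1.57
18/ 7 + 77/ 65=1709/ 455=3.76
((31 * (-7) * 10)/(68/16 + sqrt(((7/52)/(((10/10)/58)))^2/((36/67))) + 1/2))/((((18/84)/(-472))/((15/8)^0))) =-276262109760/1105961 + 75683142080 * sqrt(67)/1105961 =310346.48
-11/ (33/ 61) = -61/ 3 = -20.33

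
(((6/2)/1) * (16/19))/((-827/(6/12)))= -24/15713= -0.00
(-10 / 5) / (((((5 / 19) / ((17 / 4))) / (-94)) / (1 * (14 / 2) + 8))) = 45543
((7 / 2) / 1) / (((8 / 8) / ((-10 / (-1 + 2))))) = -35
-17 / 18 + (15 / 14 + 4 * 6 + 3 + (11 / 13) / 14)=44533 / 1638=27.19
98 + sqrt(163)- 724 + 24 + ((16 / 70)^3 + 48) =-23752238 / 42875 + sqrt(163) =-541.22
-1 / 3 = -0.33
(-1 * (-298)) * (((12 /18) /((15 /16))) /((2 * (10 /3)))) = 2384 /75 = 31.79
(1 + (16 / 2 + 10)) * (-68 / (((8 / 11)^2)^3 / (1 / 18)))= -572214203 / 1179648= -485.07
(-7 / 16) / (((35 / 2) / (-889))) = 889 / 40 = 22.22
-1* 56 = -56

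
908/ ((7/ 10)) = 1297.14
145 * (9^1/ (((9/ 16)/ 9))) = 20880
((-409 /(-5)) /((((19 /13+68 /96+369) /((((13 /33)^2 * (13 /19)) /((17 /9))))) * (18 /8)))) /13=28754336 /67890102225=0.00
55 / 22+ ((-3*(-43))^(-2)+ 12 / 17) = 1813903 / 565794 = 3.21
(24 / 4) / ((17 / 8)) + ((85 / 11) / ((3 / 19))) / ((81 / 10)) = 402854 / 45441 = 8.87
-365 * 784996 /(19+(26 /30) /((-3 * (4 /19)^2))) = -206296948800 /8987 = -22955040.48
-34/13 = -2.62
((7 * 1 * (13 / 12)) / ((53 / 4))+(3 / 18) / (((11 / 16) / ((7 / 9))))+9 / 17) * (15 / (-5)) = -345278 / 89199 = -3.87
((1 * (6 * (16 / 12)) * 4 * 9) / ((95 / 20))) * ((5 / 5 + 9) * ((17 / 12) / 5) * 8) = 1374.32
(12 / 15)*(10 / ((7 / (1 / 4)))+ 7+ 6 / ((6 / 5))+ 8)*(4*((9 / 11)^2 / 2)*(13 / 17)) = 240084 / 14399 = 16.67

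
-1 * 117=-117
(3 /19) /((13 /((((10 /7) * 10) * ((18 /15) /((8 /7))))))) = 45 /247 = 0.18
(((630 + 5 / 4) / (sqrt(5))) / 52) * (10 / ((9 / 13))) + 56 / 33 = 80.11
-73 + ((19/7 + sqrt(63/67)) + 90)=3*sqrt(469)/67 + 138/7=20.68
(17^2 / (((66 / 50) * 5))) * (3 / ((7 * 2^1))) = 1445 / 154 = 9.38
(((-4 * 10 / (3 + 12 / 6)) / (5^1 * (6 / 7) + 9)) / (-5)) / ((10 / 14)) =392 / 2325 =0.17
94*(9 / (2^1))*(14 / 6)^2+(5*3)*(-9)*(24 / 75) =11299 / 5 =2259.80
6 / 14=3 / 7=0.43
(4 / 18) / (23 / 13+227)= 0.00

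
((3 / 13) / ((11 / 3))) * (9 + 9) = 1.13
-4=-4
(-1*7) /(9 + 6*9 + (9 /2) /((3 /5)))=-14 /141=-0.10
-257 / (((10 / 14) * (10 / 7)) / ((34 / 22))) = -389.24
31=31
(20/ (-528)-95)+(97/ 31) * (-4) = -440111/ 4092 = -107.55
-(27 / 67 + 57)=-3846 / 67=-57.40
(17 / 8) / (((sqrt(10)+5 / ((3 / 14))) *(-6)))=-119 / 7696+51 *sqrt(10) / 76960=-0.01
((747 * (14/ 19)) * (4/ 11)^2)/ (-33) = -55776/ 25289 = -2.21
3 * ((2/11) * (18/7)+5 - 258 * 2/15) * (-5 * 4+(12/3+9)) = 33417/55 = 607.58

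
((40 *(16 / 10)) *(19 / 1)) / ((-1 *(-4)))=304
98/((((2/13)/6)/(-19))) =-72618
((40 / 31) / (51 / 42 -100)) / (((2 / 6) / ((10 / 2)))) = -2800 / 14291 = -0.20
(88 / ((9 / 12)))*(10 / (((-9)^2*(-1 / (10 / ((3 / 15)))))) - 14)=-575168 / 243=-2366.95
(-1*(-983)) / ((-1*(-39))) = 983 / 39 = 25.21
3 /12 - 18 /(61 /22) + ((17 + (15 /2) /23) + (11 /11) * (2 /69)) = 11.11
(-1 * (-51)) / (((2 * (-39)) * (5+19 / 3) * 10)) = -3 / 520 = -0.01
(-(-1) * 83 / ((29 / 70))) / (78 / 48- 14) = -46480 / 2871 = -16.19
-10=-10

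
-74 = -74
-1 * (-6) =6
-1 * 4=-4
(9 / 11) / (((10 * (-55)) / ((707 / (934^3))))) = -6363 / 4929422049200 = -0.00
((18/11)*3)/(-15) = -0.33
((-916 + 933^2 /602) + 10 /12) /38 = 239669 /17157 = 13.97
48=48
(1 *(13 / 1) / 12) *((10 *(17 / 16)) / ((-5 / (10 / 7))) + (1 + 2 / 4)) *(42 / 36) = -559 / 288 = -1.94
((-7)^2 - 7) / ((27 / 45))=70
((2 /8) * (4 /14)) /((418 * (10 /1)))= 1 /58520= 0.00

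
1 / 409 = 0.00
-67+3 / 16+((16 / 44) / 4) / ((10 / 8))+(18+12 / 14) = -294957 / 6160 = -47.88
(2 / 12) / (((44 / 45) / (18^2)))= 55.23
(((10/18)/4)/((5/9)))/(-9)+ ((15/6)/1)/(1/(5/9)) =49/36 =1.36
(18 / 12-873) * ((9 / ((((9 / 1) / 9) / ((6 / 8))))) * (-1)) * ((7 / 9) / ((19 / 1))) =36603 / 152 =240.81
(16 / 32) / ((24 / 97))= 97 / 48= 2.02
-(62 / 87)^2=-3844 / 7569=-0.51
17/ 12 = 1.42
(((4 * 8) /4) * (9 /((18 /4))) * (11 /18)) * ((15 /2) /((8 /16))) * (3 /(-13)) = -440 /13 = -33.85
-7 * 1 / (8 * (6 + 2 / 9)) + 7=439 / 64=6.86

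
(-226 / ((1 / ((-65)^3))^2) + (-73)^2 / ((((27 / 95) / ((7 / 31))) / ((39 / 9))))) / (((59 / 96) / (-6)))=2739146529225570880 / 16461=166402194837833.11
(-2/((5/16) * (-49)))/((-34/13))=-0.05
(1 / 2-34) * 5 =-335 / 2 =-167.50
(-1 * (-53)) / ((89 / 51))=2703 / 89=30.37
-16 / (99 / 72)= -128 / 11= -11.64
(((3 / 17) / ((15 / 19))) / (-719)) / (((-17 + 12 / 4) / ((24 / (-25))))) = -228 / 10695125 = -0.00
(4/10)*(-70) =-28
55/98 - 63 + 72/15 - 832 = -435923/490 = -889.64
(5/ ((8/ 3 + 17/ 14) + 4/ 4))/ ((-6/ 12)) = -84/ 41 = -2.05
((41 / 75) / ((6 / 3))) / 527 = 41 / 79050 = 0.00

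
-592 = -592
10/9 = 1.11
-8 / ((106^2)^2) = -1 / 15780962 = -0.00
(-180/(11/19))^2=11696400/121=96664.46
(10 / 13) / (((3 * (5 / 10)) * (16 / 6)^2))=15 / 208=0.07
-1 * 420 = -420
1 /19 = 0.05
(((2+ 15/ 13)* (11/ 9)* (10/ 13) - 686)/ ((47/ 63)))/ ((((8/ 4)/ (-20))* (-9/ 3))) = -3051.86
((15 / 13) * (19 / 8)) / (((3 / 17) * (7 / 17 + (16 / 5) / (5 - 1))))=137275 / 10712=12.82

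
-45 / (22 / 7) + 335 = 7055 / 22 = 320.68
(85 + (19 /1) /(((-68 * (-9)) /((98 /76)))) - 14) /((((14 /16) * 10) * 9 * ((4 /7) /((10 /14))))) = 1.13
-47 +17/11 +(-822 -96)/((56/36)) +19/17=-830534/1309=-634.48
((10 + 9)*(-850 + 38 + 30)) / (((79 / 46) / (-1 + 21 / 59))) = 25971784 / 4661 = 5572.15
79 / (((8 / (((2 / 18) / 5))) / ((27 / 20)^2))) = 6399 / 16000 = 0.40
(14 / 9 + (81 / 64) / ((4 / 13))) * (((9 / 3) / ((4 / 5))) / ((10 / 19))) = 248159 / 6144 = 40.39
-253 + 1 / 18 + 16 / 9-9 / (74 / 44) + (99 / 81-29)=-189341 / 666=-284.30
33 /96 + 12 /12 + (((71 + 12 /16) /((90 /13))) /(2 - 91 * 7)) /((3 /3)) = 1213801 /914400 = 1.33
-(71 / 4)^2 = -5041 / 16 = -315.06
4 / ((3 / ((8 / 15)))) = 32 / 45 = 0.71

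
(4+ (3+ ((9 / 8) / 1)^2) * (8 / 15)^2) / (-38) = -391 / 2850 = -0.14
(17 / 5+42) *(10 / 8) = 227 / 4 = 56.75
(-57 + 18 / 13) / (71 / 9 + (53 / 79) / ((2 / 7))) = -1028106 / 189241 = -5.43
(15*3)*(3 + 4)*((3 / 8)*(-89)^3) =-666195705 / 8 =-83274463.12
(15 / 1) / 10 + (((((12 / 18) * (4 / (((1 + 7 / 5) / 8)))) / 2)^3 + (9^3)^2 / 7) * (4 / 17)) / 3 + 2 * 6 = 5974.91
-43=-43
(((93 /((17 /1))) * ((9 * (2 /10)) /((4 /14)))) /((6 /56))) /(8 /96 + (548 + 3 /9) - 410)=328104 /141185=2.32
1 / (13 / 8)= 8 / 13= 0.62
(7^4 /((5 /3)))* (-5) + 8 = -7195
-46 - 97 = -143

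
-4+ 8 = 4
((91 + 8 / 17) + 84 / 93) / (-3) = -16227 / 527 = -30.79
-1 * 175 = -175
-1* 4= -4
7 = 7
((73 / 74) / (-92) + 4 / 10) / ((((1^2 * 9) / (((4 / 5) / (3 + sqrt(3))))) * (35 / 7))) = 4417 / 1276500-4417 * sqrt(3) / 3829500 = 0.00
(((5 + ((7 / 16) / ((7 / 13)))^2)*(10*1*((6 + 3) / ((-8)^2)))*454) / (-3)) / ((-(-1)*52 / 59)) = -291096855 / 212992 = -1366.70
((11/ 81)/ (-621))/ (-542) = 11/ 27263142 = 0.00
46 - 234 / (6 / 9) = -305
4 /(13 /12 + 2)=48 /37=1.30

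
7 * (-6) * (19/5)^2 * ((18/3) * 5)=-90972/5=-18194.40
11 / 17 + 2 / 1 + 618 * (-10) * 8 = -840435 / 17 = -49437.35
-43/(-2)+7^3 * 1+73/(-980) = 357137/980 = 364.43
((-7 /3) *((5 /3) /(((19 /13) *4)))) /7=-65 /684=-0.10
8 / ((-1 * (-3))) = 8 / 3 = 2.67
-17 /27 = -0.63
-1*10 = -10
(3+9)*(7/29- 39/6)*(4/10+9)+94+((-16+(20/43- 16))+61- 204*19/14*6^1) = -97924111/43645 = -2243.65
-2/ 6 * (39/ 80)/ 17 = -13/ 1360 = -0.01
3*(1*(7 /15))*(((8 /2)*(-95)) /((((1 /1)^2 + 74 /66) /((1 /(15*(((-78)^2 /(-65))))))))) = 209 /1170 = 0.18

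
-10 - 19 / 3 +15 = -4 / 3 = -1.33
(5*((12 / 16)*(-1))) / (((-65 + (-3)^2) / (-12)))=-45 / 56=-0.80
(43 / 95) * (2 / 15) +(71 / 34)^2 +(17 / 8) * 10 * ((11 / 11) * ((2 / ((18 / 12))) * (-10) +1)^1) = -212223517 / 823650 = -257.66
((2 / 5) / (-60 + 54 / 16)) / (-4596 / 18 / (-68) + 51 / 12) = -1088 / 1232915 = -0.00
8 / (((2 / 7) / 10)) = 280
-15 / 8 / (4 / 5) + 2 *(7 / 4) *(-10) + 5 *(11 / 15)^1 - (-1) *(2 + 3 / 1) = -2753 / 96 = -28.68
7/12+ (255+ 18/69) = 70613/276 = 255.84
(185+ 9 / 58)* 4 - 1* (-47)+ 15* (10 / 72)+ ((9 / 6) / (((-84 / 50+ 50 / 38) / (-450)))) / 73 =3582241393 / 4394892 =815.09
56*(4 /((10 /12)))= 1344 /5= 268.80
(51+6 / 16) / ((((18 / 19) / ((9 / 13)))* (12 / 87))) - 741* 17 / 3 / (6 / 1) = -1067401 / 2496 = -427.64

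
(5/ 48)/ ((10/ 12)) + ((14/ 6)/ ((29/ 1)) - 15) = -10297/ 696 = -14.79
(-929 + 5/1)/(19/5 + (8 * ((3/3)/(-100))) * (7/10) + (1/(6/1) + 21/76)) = -220.68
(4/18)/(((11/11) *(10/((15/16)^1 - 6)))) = -9/80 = -0.11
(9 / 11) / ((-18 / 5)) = -5 / 22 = -0.23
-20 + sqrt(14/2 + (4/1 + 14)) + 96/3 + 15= 32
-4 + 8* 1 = 4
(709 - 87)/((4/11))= 3421/2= 1710.50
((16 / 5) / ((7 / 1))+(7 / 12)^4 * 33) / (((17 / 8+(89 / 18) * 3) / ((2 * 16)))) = 1034977 / 128205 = 8.07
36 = 36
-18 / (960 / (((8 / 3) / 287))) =-1 / 5740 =-0.00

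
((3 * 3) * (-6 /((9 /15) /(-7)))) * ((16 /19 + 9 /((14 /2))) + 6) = 97290 /19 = 5120.53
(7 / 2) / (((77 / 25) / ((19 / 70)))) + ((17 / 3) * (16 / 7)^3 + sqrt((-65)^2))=6020713 / 45276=132.98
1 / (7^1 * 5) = 1 / 35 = 0.03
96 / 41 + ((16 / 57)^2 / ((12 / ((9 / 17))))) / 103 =182050592 / 77749653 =2.34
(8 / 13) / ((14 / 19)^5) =2476099 / 873964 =2.83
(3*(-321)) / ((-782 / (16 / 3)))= 2568 / 391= 6.57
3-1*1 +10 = 12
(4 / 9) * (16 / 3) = 64 / 27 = 2.37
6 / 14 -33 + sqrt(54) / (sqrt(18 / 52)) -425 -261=-5030 / 7 + 2 * sqrt(39)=-706.08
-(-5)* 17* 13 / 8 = 1105 / 8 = 138.12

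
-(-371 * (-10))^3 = -51064811000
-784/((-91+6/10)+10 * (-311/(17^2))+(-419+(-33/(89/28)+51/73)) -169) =7360321360/6560868771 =1.12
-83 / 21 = -3.95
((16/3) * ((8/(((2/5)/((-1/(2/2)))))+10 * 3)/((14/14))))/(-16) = -10/3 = -3.33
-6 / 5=-1.20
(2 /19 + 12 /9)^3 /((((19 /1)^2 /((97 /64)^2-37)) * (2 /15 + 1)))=-16327729505 /64655897088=-0.25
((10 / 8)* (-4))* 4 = -20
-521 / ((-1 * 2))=521 / 2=260.50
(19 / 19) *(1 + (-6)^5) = -7775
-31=-31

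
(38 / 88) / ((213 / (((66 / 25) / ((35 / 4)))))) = 38 / 62125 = 0.00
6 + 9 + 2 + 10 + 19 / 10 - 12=169 / 10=16.90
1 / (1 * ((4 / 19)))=19 / 4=4.75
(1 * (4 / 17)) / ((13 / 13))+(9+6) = 259 / 17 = 15.24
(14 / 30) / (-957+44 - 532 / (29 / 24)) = -203 / 588675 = -0.00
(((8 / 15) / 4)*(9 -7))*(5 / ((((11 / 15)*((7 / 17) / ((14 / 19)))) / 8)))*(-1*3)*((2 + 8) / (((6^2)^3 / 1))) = -0.02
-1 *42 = -42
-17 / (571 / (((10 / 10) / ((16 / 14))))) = -119 / 4568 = -0.03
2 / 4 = 1 / 2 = 0.50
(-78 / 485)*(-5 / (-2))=-39 / 97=-0.40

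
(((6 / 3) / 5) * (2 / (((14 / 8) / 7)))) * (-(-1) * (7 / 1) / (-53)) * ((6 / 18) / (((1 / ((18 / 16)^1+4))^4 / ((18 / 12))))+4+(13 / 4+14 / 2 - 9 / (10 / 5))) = -20339431 / 135680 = -149.91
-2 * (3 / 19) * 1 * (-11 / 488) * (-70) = -1155 / 2318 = -0.50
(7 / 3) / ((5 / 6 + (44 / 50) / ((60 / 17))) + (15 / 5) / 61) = 53375 / 25891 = 2.06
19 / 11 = 1.73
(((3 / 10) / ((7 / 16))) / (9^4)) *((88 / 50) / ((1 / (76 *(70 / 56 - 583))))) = -15562976 / 1913625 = -8.13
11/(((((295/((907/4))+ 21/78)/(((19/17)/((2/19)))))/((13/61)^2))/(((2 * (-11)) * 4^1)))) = -696337691192/2342343453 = -297.28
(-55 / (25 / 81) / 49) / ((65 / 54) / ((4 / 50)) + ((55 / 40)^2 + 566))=-1539648 / 246792175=-0.01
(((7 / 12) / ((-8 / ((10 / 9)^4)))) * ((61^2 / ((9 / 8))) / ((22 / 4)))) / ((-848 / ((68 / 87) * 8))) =4427990000 / 8985072987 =0.49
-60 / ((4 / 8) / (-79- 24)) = 12360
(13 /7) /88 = 13 /616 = 0.02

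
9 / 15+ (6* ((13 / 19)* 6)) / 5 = 105 / 19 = 5.53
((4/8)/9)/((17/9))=1/34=0.03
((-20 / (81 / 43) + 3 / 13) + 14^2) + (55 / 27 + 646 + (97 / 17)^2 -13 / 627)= 55091437220 / 63602253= 866.19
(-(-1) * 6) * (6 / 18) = 2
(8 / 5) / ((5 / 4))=32 / 25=1.28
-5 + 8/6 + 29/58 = -19/6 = -3.17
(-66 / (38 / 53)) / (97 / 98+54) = -171402 / 102391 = -1.67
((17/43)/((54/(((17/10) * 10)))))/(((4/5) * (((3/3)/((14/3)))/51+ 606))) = 171955/669799476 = 0.00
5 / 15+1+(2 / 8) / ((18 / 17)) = 1.57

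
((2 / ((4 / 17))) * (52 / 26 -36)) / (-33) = 289 / 33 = 8.76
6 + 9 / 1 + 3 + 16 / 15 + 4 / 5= 298 / 15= 19.87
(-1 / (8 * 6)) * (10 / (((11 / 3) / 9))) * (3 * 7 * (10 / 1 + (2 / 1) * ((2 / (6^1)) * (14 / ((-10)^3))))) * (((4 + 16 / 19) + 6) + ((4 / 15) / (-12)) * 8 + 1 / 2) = -1001342041 / 836000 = -1197.78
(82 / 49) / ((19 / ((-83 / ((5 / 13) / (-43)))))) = 3804554 / 4655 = 817.30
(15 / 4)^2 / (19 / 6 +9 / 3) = 675 / 296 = 2.28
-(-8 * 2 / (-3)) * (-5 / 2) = 40 / 3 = 13.33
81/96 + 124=3995/32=124.84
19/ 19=1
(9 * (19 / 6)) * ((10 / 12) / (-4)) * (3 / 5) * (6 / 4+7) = -969 / 32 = -30.28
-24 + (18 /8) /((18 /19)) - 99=-965 /8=-120.62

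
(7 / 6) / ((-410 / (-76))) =133 / 615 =0.22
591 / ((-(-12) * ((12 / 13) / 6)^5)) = 571443.13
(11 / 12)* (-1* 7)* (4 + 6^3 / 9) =-539 / 3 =-179.67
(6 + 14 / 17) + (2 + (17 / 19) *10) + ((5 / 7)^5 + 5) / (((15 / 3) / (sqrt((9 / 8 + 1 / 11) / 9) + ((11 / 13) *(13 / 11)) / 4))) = 4358 *sqrt(2354) / 554631 + 97879814 / 5428661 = 18.41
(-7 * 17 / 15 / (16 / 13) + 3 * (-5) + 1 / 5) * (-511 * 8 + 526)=9081319 / 120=75677.66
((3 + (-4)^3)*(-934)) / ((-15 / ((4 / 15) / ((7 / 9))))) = -227896 / 175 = -1302.26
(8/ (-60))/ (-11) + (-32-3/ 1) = -5773/ 165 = -34.99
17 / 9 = 1.89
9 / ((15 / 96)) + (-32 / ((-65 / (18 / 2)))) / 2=3888 / 65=59.82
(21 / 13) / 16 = 21 / 208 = 0.10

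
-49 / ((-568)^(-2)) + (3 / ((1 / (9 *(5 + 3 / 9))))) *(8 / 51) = -268745408 / 17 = -15808553.41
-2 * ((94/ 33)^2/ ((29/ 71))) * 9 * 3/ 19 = -3764136/ 66671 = -56.46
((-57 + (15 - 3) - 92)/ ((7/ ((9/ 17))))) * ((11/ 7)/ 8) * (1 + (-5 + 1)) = 6.11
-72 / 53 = -1.36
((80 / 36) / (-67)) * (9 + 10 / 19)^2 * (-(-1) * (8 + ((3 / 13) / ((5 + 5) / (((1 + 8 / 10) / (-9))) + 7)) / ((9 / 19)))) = -24.05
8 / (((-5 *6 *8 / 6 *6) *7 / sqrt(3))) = -sqrt(3) / 210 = -0.01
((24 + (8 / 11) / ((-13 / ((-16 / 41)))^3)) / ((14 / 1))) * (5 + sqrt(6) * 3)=99936910340 / 11659296649 + 59962146204 * sqrt(6) / 11659296649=21.17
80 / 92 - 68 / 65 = -264 / 1495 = -0.18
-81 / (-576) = 0.14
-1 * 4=-4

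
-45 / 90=-1 / 2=-0.50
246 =246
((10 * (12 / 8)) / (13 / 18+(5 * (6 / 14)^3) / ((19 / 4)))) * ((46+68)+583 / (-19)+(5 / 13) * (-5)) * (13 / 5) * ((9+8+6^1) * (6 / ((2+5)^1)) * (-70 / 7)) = -73409353920 / 94441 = -777303.86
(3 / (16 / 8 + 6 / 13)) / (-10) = -39 / 320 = -0.12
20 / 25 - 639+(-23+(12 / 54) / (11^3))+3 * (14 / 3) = -647.20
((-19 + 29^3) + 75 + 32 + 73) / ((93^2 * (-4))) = -12275 / 17298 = -0.71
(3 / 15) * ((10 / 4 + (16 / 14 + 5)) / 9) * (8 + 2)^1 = 121 / 63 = 1.92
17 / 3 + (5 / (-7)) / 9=352 / 63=5.59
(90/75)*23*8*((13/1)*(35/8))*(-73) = -916734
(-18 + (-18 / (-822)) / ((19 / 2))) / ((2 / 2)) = -46848 / 2603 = -18.00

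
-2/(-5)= 2/5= 0.40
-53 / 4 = -13.25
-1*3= -3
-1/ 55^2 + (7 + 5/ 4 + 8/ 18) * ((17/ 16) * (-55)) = -885281951/ 1742400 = -508.08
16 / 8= 2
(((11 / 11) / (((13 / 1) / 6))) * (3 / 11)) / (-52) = -9 / 3718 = -0.00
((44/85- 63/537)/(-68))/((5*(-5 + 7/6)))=18273/59490650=0.00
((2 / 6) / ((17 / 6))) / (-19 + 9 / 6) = -4 / 595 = -0.01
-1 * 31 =-31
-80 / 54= -1.48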